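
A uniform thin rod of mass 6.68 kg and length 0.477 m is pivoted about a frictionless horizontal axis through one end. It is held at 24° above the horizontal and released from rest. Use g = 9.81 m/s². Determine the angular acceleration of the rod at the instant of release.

α ≈ 28.2 rad/s²

About the pivot, I = (1/3)ML² = (1/3)(6.68)(0.477)² = 0.5066 kg·m².
The weight acts at the center, a distance L/2 = 0.2385 m from the pivot; τ = Mg(L/2) cos 24° = 14.28 N·m.
α = τ/I = 14.28/0.5066 = 28.18 rad/s².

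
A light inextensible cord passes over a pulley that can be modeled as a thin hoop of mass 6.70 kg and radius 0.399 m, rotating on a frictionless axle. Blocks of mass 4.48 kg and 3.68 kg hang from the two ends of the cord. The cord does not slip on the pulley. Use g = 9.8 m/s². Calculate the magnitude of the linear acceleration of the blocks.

a ≈ 0.528 m/s²

I = MR² = (6.70)(0.399)² = 1.067 kg·m².
Heavier block: m₁g − T₁ = m₁a. Lighter block: T₂ − m₂g = m₂a.
Pulley: (T₁ − T₂)R = Iα = I(a/R), so T₁ − T₂ = (I/R²)a = 1·M_p a = 6.700·a.
Adding the three: (m₁ − m₂)g = (m₁ + m₂ + 6.700)a, so a = (4.48 − 3.68)(9.8)/(4.48 + 3.68 + 6.700) = 0.5276 m/s².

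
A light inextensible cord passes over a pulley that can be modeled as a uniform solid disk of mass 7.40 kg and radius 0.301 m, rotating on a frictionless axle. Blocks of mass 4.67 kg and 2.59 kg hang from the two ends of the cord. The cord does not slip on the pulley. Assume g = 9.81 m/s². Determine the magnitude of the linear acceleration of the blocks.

I = ½MR² = (1/2)(7.40)(0.301)² = 0.3352 kg·m².
Heavier block: m₁g − T₁ = m₁a. Lighter block: T₂ − m₂g = m₂a.
Pulley: (T₁ − T₂)R = Iα = I(a/R), so T₁ − T₂ = (I/R²)a = (1/2)M_p a = 3.700·a.
Adding the three: (m₁ − m₂)g = (m₁ + m₂ + 3.700)a, so a = (4.67 − 2.59)(9.81)/(4.67 + 2.59 + 3.700) = 1.862 m/s².

a ≈ 1.86 m/s²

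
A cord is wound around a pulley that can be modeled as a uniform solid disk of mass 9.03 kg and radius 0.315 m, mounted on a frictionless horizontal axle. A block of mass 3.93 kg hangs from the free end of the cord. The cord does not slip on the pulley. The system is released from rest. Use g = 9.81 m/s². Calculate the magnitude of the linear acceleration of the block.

a ≈ 4.57 m/s²

I = ½MR² = (1/2)(9.03)(0.315)² = 0.4480 kg·m².
Block: mg − T = ma. Pulley: TR = Iα. No-slip: a = αR, so T = (I/R²)a = 4.515·a.
Then mg = (m + 4.515)a, so a = (3.93)(9.81)/(3.93 + 4.515) = 4.565 m/s².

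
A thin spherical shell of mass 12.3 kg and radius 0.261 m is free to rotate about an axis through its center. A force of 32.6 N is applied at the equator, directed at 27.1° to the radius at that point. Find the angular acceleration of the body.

α ≈ 6.94 rad/s²

I = (2/3)MR² = (2/3)(12.3)(0.261)² = 0.5586 kg·m².
Only the tangential component produces torque: τ = F R sinθ = (32.6)(0.261) sin 27.1° = 3.876 N·m.
Newton's second law for rotation, τ = Iα, gives α = τ/I = 3.876/0.5586 = 6.939 rad/s².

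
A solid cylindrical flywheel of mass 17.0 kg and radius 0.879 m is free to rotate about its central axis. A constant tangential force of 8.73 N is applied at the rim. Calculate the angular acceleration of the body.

I = ½MR² = (1/2)(17.0)(0.879)² = 6.567 kg·m².
τ = F R = (8.73)(0.879) = 7.674 N·m.
Newton's second law for rotation, τ = Iα, gives α = τ/I = 7.674/6.567 = 1.168 rad/s².

α ≈ 1.17 rad/s²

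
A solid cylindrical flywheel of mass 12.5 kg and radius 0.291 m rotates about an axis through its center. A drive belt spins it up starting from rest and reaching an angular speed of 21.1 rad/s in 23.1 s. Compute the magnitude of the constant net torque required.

I = ½MR² = (1/2)(12.5)(0.291)² = 0.5293 kg·m².
α = Δω/Δt = (21.1 − 0)/23.1 = 0.9134 rad/s².
τ = Iα = (0.5293)(0.9134) = 0.4834 N·m.

τ ≈ 0.483 N·m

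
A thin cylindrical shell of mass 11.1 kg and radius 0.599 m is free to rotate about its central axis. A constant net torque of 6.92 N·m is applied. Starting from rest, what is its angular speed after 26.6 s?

ω ≈ 46.2 rad/s

I = MR² = (11.1)(0.599)² = 3.983 kg·m².
α = τ/I = 6.92/3.983 = 1.738 rad/s².
ω = ω₀ + αt = 0 + (1.738)(26.6) = 46.22 rad/s.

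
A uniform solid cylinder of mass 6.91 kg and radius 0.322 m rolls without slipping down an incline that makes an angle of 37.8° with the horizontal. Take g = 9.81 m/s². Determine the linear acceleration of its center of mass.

Translation along the incline: Mg sinθ − f = Ma.
Rotation about the center: fR = Iα with I = ½MR². No-slip gives a = αR, so f = (I/R²)a = (1/2)M a.
Substituting: Mg sinθ = (1 + 0.5000)Ma, so a = g sinθ/(1 + 0.5000) = (9.81) sin 37.8° / 1.500 = 4.008 m/s².

a ≈ 4.01 m/s²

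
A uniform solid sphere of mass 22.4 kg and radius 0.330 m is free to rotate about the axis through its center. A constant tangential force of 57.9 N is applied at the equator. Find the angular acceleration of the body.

α ≈ 19.6 rad/s²

I = (2/5)MR² = (2/5)(22.4)(0.330)² = 0.9757 kg·m².
τ = F R = (57.9)(0.330) = 19.11 N·m.
Newton's second law for rotation, τ = Iα, gives α = τ/I = 19.11/0.9757 = 19.58 rad/s².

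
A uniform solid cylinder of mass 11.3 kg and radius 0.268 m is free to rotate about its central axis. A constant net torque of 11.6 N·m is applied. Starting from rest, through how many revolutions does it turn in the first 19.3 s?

I = ½MR² = (1/2)(11.3)(0.268)² = 0.4058 kg·m².
α = τ/I = 11.6/0.4058 = 28.59 rad/s².
θ = ½αt² = ½(28.59)(19.3)² = 5324 rad.
Revolutions = θ/(2π) = 847.3.

≈ 847 revolutions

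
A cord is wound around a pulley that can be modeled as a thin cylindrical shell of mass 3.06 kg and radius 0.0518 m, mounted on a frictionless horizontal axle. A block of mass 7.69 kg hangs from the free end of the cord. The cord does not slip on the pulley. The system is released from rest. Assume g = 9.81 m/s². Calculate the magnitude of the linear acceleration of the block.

a ≈ 7.02 m/s²

I = MR² = (3.06)(0.0518)² = 0.008211 kg·m².
Block: mg − T = ma. Pulley: TR = Iα. No-slip: a = αR, so T = (I/R²)a = 3.060·a.
Then mg = (m + 3.060)a, so a = (7.69)(9.81)/(7.69 + 3.060) = 7.018 m/s².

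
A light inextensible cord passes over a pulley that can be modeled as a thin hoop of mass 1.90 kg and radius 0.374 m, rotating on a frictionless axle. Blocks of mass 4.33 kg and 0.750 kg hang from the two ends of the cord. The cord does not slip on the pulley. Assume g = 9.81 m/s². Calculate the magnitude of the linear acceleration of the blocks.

I = MR² = (1.90)(0.374)² = 0.2658 kg·m².
Heavier block: m₁g − T₁ = m₁a. Lighter block: T₂ − m₂g = m₂a.
Pulley: (T₁ − T₂)R = Iα = I(a/R), so T₁ − T₂ = (I/R²)a = 1·M_p a = 1.900·a.
Adding the three: (m₁ − m₂)g = (m₁ + m₂ + 1.900)a, so a = (4.33 − 0.750)(9.81)/(4.33 + 0.750 + 1.900) = 5.031 m/s².

a ≈ 5.03 m/s²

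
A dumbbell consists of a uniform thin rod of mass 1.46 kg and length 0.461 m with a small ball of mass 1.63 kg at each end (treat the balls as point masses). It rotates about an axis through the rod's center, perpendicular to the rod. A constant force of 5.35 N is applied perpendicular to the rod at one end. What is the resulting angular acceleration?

I_rod = (1/12)ML² = (1/12)(1.46)(0.461)² = 0.02586 kg·m².
I_balls = 2·m·(L/2)² = 2(1.63)(0.2305)² = 0.1732 kg·m².
Total I = 0.1991 kg·m².
τ = F·(L/2) = (5.35)(0.231) = 1.233 N·m.
α = τ/I = 1.233/0.1991 = 6.195 rad/s².

α ≈ 6.19 rad/s²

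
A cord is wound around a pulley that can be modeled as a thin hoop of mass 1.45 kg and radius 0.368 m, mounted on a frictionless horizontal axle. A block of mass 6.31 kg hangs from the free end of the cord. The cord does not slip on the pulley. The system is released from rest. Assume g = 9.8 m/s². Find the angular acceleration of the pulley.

α ≈ 21.7 rad/s²

I = MR² = (1.45)(0.368)² = 0.1964 kg·m².
Block: mg − T = ma. Pulley: TR = Iα. No-slip: a = αR, so T = (I/R²)a = 1.450·a.
Then mg = (m + 1.450)a, so a = (6.31)(9.8)/(6.31 + 1.450) = 7.969 m/s².
α = a/R = 7.969/0.368 = 21.65 rad/s².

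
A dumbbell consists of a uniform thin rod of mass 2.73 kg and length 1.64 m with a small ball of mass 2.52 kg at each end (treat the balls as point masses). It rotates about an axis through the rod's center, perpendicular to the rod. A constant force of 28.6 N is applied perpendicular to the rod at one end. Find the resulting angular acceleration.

I_rod = (1/12)ML² = (1/12)(2.73)(1.64)² = 0.6119 kg·m².
I_balls = 2·m·(L/2)² = 2(2.52)(0.8200)² = 3.389 kg·m².
Total I = 4.001 kg·m².
τ = F·(L/2) = (28.6)(0.820) = 23.45 N·m.
α = τ/I = 23.45/4.001 = 5.862 rad/s².

α ≈ 5.86 rad/s²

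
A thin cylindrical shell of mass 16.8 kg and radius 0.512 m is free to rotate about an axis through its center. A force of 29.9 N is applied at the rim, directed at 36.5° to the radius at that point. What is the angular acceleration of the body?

α ≈ 2.07 rad/s²

I = MR² = (16.8)(0.512)² = 4.404 kg·m².
Only the tangential component produces torque: τ = F R sinθ = (29.9)(0.512) sin 36.5° = 9.106 N·m.
Newton's second law for rotation, τ = Iα, gives α = τ/I = 9.106/4.404 = 2.068 rad/s².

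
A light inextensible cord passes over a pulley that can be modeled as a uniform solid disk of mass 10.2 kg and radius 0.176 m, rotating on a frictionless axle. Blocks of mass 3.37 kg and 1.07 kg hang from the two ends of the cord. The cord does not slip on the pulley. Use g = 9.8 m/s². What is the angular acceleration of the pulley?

I = ½MR² = (1/2)(10.2)(0.176)² = 0.1580 kg·m².
Heavier block: m₁g − T₁ = m₁a. Lighter block: T₂ − m₂g = m₂a.
Pulley: (T₁ − T₂)R = Iα = I(a/R), so T₁ − T₂ = (I/R²)a = (1/2)M_p a = 5.100·a.
Adding the three: (m₁ − m₂)g = (m₁ + m₂ + 5.100)a, so a = (3.37 − 1.07)(9.8)/(3.37 + 1.07 + 5.100) = 2.363 m/s².
α = a/R = 2.363/0.176 = 13.42 rad/s².

α ≈ 13.4 rad/s²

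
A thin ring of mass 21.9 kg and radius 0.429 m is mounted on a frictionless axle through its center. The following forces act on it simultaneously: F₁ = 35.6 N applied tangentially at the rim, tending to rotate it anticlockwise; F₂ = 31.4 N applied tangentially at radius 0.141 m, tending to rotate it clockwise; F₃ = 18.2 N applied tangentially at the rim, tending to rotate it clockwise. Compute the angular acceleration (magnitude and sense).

I = MR² = (21.9)(0.429)² = 4.030 kg·m².
Taking anticlockwise as positive: τ₁ = +(35.6)(0.429) = +15.27 N·m; τ₂ = −(31.4)(0.141) = −4.427 N·m; τ₃ = −(18.2)(0.429) = −7.808 N·m.
Net torque τ = 3.037 N·m.
α = τ/I = 3.037/4.030 = 0.7536 rad/s².

α ≈ 0.754 rad/s², anticlockwise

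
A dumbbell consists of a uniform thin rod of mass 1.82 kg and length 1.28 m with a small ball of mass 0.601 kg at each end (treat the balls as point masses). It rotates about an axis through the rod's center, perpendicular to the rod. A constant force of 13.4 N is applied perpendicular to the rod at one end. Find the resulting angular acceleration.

I_rod = (1/12)ML² = (1/12)(1.82)(1.28)² = 0.2485 kg·m².
I_balls = 2·m·(L/2)² = 2(0.601)(0.6400)² = 0.4923 kg·m².
Total I = 0.7408 kg·m².
τ = F·(L/2) = (13.4)(0.640) = 8.576 N·m.
α = τ/I = 8.576/0.7408 = 11.58 rad/s².

α ≈ 11.6 rad/s²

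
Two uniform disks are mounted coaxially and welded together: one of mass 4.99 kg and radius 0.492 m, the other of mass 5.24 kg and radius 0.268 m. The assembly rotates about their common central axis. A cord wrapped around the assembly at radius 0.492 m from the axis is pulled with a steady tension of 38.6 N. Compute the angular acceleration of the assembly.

α ≈ 24.0 rad/s²

I = ½M₁R₁² + ½M₂R₂² = ½(4.99)(0.492)² + ½(5.24)(0.268)² = 0.7921 kg·m².
τ = F r = (38.6)(0.492) = 18.99 N·m.
α = τ/I = 18.99/0.7921 = 23.97 rad/s².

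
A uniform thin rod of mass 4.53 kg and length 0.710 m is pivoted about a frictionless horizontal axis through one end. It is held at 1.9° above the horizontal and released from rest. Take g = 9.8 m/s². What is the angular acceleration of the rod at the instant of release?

About the pivot, I = (1/3)ML² = (1/3)(4.53)(0.710)² = 0.7612 kg·m².
The weight acts at the center, a distance L/2 = 0.3550 m from the pivot; τ = Mg(L/2) cos 1.9° = 15.75 N·m.
α = τ/I = 15.75/0.7612 = 20.69 rad/s².
(Equivalently α = (3g/(2L)) cos 1.9° = 20.69 rad/s².)

α ≈ 20.7 rad/s²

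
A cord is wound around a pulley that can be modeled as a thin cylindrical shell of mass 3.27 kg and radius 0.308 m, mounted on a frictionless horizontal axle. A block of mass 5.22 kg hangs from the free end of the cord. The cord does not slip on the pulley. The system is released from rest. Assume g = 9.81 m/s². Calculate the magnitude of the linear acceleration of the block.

a ≈ 6.03 m/s²

I = MR² = (3.27)(0.308)² = 0.3102 kg·m².
Block: mg − T = ma. Pulley: TR = Iα. No-slip: a = αR, so T = (I/R²)a = 3.270·a.
Then mg = (m + 3.270)a, so a = (5.22)(9.81)/(5.22 + 3.270) = 6.032 m/s².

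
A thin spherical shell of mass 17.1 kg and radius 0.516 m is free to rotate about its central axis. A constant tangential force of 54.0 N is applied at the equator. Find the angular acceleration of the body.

I = (2/3)MR² = (2/3)(17.1)(0.516)² = 3.035 kg·m².
τ = F R = (54.0)(0.516) = 27.86 N·m.
From τ = Iα: α = 27.86/3.035 = 9.180 rad/s².

α ≈ 9.18 rad/s²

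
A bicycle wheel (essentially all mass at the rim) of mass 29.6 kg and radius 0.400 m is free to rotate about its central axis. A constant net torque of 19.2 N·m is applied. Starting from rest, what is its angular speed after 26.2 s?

I = MR² = (29.6)(0.400)² = 4.736 kg·m².
α = τ/I = 19.2/4.736 = 4.054 rad/s².
ω = ω₀ + αt = 0 + (4.054)(26.2) = 106.2 rad/s.

ω ≈ 106 rad/s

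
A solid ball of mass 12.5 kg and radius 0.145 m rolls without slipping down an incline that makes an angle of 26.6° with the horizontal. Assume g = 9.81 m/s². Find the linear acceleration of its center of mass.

Translation along the incline: Mg sinθ − f = Ma.
Rotation about the center: fR = Iα with I = (2/5)MR². No-slip gives a = αR, so f = (I/R²)a = (2/5)M a.
Substituting: Mg sinθ = (1 + 0.4000)Ma, so a = g sinθ/(1 + 0.4000) = (9.81) sin 26.6° / 1.400 = 3.138 m/s².

a ≈ 3.14 m/s²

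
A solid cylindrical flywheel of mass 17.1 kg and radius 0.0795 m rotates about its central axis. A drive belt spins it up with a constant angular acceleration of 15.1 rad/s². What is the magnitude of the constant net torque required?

τ ≈ 0.816 N·m

I = ½MR² = (1/2)(17.1)(0.0795)² = 0.05404 kg·m².
τ = Iα = (0.05404)(15.10) = 0.8160 N·m.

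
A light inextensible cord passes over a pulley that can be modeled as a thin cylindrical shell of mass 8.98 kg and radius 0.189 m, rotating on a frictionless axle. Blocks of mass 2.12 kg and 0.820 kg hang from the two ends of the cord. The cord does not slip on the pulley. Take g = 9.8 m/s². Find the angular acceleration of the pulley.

α ≈ 5.65 rad/s²

I = MR² = (8.98)(0.189)² = 0.3208 kg·m².
Heavier block: m₁g − T₁ = m₁a. Lighter block: T₂ − m₂g = m₂a.
Pulley: (T₁ − T₂)R = Iα = I(a/R), so T₁ − T₂ = (I/R²)a = 1·M_p a = 8.980·a.
Adding the three: (m₁ − m₂)g = (m₁ + m₂ + 8.980)a, so a = (2.12 − 0.820)(9.8)/(2.12 + 0.820 + 8.980) = 1.069 m/s².
α = a/R = 1.069/0.189 = 5.655 rad/s².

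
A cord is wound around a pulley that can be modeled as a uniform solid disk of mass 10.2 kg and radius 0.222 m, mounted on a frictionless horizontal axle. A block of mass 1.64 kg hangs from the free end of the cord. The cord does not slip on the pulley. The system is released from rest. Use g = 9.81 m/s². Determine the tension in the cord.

T ≈ 12.2 N

I = ½MR² = (1/2)(10.2)(0.222)² = 0.2513 kg·m².
Block: mg − T = ma. Pulley: TR = Iα. No-slip: a = αR, so T = (I/R²)a = 5.100·a.
Then mg = (m + 5.100)a, so a = (1.64)(9.81)/(1.64 + 5.100) = 2.387 m/s².
T = 5.100·a = 12.17 N.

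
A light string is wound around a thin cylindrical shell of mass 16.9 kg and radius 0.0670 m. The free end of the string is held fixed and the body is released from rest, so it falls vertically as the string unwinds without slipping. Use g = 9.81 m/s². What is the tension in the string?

Translation: Mg − T = Ma. Rotation about the center: TR = Iα with I = MR².
With a = αR: T = (I/R²)a = M a, so Mg = (1 + 1.000)Ma.
a = g/(1 + 1.000) = 9.81/2.000 = 4.905 m/s².
T = 1.000·M·a = (1.000)(16.9)(4.905) = 82.89 N.

T ≈ 82.9 N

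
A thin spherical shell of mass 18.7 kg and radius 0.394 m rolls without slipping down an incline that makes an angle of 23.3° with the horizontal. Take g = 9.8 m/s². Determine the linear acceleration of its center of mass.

Translation along the incline: Mg sinθ − f = Ma.
Rotation about the center: fR = Iα with I = (2/3)MR². No-slip gives a = αR, so f = (I/R²)a = (2/3)M a.
Substituting: Mg sinθ = (1 + 0.6667)Ma, so a = g sinθ/(1 + 0.6667) = (9.8) sin 23.3° / 1.667 = 2.326 m/s².

a ≈ 2.33 m/s²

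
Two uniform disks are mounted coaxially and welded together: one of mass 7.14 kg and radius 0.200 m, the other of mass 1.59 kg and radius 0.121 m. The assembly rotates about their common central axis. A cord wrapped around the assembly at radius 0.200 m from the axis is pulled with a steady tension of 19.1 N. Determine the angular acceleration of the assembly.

α ≈ 24.7 rad/s²

I = ½M₁R₁² + ½M₂R₂² = ½(7.14)(0.200)² + ½(1.59)(0.121)² = 0.1544 kg·m².
τ = F r = (19.1)(0.200) = 3.820 N·m.
α = τ/I = 3.820/0.1544 = 24.73 rad/s².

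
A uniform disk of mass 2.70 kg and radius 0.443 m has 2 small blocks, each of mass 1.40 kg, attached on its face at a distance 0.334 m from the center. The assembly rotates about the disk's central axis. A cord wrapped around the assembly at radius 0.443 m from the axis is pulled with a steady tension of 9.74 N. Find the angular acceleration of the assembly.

α ≈ 7.47 rad/s²

I_disk = ½MR² = ½(2.70)(0.443)² = 0.2649 kg·m².
I_blocks = 2·m·r² = 2(1.40)(0.334)² = 0.3124 kg·m².
Total I = 0.5773 kg·m².
τ = F r = (9.74)(0.443) = 4.315 N·m.
α = τ/I = 4.315/0.5773 = 7.474 rad/s².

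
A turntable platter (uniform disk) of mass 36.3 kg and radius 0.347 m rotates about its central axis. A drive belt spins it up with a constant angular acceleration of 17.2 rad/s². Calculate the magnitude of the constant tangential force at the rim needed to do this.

I = ½MR² = (1/2)(36.3)(0.347)² = 2.185 kg·m².
The required torque is τ = Iα = (2.185)(17.20) = 37.59 N·m.
A tangential force at the rim gives τ = FR, so F = τ/R = 37.59/0.347 = 108.3 N.

F ≈ 108 N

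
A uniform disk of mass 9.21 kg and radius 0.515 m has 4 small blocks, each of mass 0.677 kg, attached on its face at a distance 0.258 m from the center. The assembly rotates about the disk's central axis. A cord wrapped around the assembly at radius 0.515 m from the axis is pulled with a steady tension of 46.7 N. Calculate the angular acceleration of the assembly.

I_disk = ½MR² = ½(9.21)(0.515)² = 1.221 kg·m².
I_blocks = 4·m·r² = 4(0.677)(0.258)² = 0.1803 kg·m².
Total I = 1.402 kg·m².
τ = F r = (46.7)(0.515) = 24.05 N·m.
α = τ/I = 24.05/1.402 = 17.16 rad/s².

α ≈ 17.2 rad/s²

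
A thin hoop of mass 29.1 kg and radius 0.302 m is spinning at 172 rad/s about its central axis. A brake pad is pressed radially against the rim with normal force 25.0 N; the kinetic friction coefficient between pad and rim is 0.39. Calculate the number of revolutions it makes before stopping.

I = MR² = (29.1)(0.302)² = 2.654 kg·m².
Friction force f = μN = (0.39)(25.0) = 9.750 N at the rim; torque magnitude τ = fR = 2.945 N·m, opposing ω.
|α| = τ/I = 2.945/2.654 = 1.109 rad/s² (deceleration).
ω² = ω₀² − 2|α|θ with ω = 0 ⇒ θ = ω₀²/(2|α|) = 13330 rad = 2122 rev.

≈ 2120 revolutions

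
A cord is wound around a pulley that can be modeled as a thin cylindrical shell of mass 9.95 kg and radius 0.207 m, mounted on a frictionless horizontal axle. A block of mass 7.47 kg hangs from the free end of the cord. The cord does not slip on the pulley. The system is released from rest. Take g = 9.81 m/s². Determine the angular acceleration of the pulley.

α ≈ 20.3 rad/s²

I = MR² = (9.95)(0.207)² = 0.4263 kg·m².
Block: mg − T = ma. Pulley: TR = Iα. No-slip: a = αR, so T = (I/R²)a = 9.950·a.
Then mg = (m + 9.950)a, so a = (7.47)(9.81)/(7.47 + 9.950) = 4.207 m/s².
α = a/R = 4.207/0.207 = 20.32 rad/s².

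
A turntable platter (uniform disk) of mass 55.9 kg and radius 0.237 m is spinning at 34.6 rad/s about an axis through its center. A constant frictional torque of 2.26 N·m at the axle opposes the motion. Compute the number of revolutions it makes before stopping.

≈ 66.2 revolutions

I = ½MR² = (1/2)(55.9)(0.237)² = 1.570 kg·m².
The net torque has magnitude 2.26 N·m, opposing ω.
|α| = τ/I = 2.260/1.570 = 1.440 rad/s² (deceleration).
ω² = ω₀² − 2|α|θ with ω = 0 ⇒ θ = ω₀²/(2|α|) = 415.8 rad = 66.18 rev.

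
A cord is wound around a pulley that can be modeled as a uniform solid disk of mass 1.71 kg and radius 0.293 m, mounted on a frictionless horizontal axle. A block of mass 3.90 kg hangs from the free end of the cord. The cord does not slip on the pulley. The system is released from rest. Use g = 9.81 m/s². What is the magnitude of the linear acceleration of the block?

I = ½MR² = (1/2)(1.71)(0.293)² = 0.07340 kg·m².
Block: mg − T = ma. Pulley: TR = Iα. No-slip: a = αR, so T = (I/R²)a = 0.8550·a.
Then mg = (m + 0.8550)a, so a = (3.90)(9.81)/(3.90 + 0.8550) = 8.046 m/s².

a ≈ 8.05 m/s²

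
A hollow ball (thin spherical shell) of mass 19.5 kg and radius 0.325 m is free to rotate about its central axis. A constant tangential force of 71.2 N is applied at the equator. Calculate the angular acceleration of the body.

I = (2/3)MR² = (2/3)(19.5)(0.325)² = 1.373 kg·m².
τ = F R = (71.2)(0.325) = 23.14 N·m.
Newton's second law for rotation, τ = Iα, gives α = τ/I = 23.14/1.373 = 16.85 rad/s².

α ≈ 16.9 rad/s²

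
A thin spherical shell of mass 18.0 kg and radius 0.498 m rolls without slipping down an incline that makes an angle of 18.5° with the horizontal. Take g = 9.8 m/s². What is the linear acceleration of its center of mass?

a ≈ 1.87 m/s²

Translation along the incline: Mg sinθ − f = Ma.
Rotation about the center: fR = Iα with I = (2/3)MR². No-slip gives a = αR, so f = (I/R²)a = (2/3)M a.
Substituting: Mg sinθ = (1 + 0.6667)Ma, so a = g sinθ/(1 + 0.6667) = (9.8) sin 18.5° / 1.667 = 1.866 m/s².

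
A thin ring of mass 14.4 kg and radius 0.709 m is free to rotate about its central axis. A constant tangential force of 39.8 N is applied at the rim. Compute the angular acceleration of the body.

α ≈ 3.90 rad/s²

I = MR² = (14.4)(0.709)² = 7.239 kg·m².
τ = F R = (39.8)(0.709) = 28.22 N·m.
From τ = Iα: α = 28.22/7.239 = 3.898 rad/s².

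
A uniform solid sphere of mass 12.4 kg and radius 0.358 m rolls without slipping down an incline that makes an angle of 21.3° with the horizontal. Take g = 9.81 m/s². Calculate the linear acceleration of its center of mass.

Translation along the incline: Mg sinθ − f = Ma.
Rotation about the center: fR = Iα with I = (2/5)MR². No-slip gives a = αR, so f = (I/R²)a = (2/5)M a.
Substituting: Mg sinθ = (1 + 0.4000)Ma, so a = g sinθ/(1 + 0.4000) = (9.81) sin 21.3° / 1.400 = 2.545 m/s².

a ≈ 2.55 m/s²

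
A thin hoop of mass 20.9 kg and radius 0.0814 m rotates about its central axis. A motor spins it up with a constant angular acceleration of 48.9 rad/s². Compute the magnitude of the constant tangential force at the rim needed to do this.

I = MR² = (20.9)(0.0814)² = 0.1385 kg·m².
The required torque is τ = Iα = (0.1385)(48.90) = 6.772 N·m.
A tangential force at the rim gives τ = FR, so F = τ/R = 6.772/0.0814 = 83.19 N.

F ≈ 83.2 N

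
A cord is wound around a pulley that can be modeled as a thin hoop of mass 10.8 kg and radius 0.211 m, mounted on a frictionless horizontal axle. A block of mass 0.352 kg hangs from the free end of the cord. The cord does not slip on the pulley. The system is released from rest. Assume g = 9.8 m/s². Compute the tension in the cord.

I = MR² = (10.8)(0.211)² = 0.4808 kg·m².
Block: mg − T = ma. Pulley: TR = Iα. No-slip: a = αR, so T = (I/R²)a = 10.80·a.
Then mg = (m + 10.80)a, so a = (0.352)(9.8)/(0.352 + 10.80) = 0.3093 m/s².
T = 10.80·a = 3.341 N.

T ≈ 3.34 N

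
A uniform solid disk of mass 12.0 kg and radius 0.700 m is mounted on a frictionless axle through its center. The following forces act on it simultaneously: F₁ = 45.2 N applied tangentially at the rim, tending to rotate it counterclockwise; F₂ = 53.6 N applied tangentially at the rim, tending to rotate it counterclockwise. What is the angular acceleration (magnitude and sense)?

I = ½MR² = (1/2)(12.0)(0.700)² = 2.940 kg·m².
Taking counterclockwise as positive: τ₁ = +(45.2)(0.700) = +31.64 N·m; τ₂ = +(53.6)(0.700) = +37.52 N·m.
Net torque τ = 69.16 N·m.
α = τ/I = 69.16/2.940 = 23.52 rad/s².

α ≈ 23.5 rad/s², counterclockwise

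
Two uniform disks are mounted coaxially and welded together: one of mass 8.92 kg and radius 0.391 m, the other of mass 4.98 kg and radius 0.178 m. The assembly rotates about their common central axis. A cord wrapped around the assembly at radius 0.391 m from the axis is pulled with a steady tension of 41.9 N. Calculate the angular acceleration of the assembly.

I = ½M₁R₁² + ½M₂R₂² = ½(8.92)(0.391)² + ½(4.98)(0.178)² = 0.7607 kg·m².
τ = F r = (41.9)(0.391) = 16.38 N·m.
α = τ/I = 16.38/0.7607 = 21.54 rad/s².

α ≈ 21.5 rad/s²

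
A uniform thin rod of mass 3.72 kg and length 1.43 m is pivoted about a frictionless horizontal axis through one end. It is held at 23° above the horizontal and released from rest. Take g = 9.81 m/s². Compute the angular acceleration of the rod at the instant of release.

About the pivot, I = (1/3)ML² = (1/3)(3.72)(1.43)² = 2.536 kg·m².
The weight acts at the center, a distance L/2 = 0.7150 m from the pivot; τ = Mg(L/2) cos 23° = 24.02 N·m.
α = τ/I = 24.02/2.536 = 9.472 rad/s².
(Equivalently α = (3g/(2L)) cos 23° = 9.472 rad/s².)

α ≈ 9.47 rad/s²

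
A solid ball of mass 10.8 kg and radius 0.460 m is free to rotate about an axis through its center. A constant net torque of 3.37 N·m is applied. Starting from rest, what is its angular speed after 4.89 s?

ω ≈ 18.0 rad/s

I = (2/5)MR² = (2/5)(10.8)(0.460)² = 0.9141 kg·m².
α = τ/I = 3.37/0.9141 = 3.687 rad/s².
ω = ω₀ + αt = 0 + (3.687)(4.89) = 18.03 rad/s.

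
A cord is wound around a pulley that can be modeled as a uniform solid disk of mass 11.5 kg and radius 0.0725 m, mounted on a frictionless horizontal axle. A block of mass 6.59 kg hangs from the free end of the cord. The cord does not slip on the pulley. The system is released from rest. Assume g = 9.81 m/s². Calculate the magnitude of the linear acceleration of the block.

I = ½MR² = (1/2)(11.5)(0.0725)² = 0.03022 kg·m².
Block: mg − T = ma. Pulley: TR = Iα. No-slip: a = αR, so T = (I/R²)a = 5.750·a.
Then mg = (m + 5.750)a, so a = (6.59)(9.81)/(6.59 + 5.750) = 5.239 m/s².

a ≈ 5.24 m/s²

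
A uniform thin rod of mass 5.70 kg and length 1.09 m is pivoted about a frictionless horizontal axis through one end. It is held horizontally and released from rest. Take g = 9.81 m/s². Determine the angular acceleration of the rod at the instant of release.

α ≈ 13.5 rad/s²

About the pivot, I = (1/3)ML² = (1/3)(5.70)(1.09)² = 2.257 kg·m².
The weight acts at the center, a distance L/2 = 0.5450 m from the pivot; τ = Mg(L/2) = 30.47 N·m.
α = τ/I = 30.47/2.257 = 13.50 rad/s².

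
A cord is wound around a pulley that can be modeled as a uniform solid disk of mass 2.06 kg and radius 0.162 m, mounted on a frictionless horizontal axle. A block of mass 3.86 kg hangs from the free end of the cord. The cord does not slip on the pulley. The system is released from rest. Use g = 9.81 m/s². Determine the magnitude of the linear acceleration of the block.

I = ½MR² = (1/2)(2.06)(0.162)² = 0.02703 kg·m².
Block: mg − T = ma. Pulley: TR = Iα. No-slip: a = αR, so T = (I/R²)a = 1.030·a.
Then mg = (m + 1.030)a, so a = (3.86)(9.81)/(3.86 + 1.030) = 7.744 m/s².

a ≈ 7.74 m/s²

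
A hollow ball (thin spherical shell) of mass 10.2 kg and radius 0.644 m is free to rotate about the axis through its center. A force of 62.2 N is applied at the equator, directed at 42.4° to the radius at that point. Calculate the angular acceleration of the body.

I = (2/3)MR² = (2/3)(10.2)(0.644)² = 2.820 kg·m².
Only the tangential component produces torque: τ = F R sinθ = (62.2)(0.644) sin 42.4° = 27.01 N·m.
From τ = Iα: α = 27.01/2.820 = 9.577 rad/s².

α ≈ 9.58 rad/s²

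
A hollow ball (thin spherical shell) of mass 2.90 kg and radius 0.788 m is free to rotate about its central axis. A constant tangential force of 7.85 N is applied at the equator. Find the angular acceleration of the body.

α ≈ 5.15 rad/s²

I = (2/3)MR² = (2/3)(2.90)(0.788)² = 1.200 kg·m².
τ = F R = (7.85)(0.788) = 6.186 N·m.
Newton's second law for rotation, τ = Iα, gives α = τ/I = 6.186/1.200 = 5.153 rad/s².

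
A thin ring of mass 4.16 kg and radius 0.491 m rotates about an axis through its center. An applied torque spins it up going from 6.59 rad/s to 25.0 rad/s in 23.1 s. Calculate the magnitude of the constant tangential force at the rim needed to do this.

F ≈ 1.63 N

I = MR² = (4.16)(0.491)² = 1.003 kg·m².
α = Δω/Δt = (25.0 − 6.59)/23.1 = 0.7970 rad/s².
The required torque is τ = Iα = (1.003)(0.7970) = 0.7993 N·m.
A tangential force at the rim gives τ = FR, so F = τ/R = 0.7993/0.491 = 1.628 N.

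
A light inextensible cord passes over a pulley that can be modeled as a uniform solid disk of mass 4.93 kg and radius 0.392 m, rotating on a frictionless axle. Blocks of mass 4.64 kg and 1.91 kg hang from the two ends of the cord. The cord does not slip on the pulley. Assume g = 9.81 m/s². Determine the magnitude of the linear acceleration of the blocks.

I = ½MR² = (1/2)(4.93)(0.392)² = 0.3788 kg·m².
Heavier block: m₁g − T₁ = m₁a. Lighter block: T₂ − m₂g = m₂a.
Pulley: (T₁ − T₂)R = Iα = I(a/R), so T₁ − T₂ = (I/R²)a = (1/2)M_p a = 2.465·a.
Adding the three: (m₁ − m₂)g = (m₁ + m₂ + 2.465)a, so a = (4.64 − 1.91)(9.81)/(4.64 + 1.91 + 2.465) = 2.971 m/s².

a ≈ 2.97 m/s²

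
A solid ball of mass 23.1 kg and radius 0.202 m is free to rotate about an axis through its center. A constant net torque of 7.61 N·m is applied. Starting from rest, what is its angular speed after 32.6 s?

ω ≈ 658 rad/s

I = (2/5)MR² = (2/5)(23.1)(0.202)² = 0.3770 kg·m².
α = τ/I = 7.61/0.3770 = 20.18 rad/s².
ω = ω₀ + αt = 0 + (20.18)(32.6) = 658.0 rad/s.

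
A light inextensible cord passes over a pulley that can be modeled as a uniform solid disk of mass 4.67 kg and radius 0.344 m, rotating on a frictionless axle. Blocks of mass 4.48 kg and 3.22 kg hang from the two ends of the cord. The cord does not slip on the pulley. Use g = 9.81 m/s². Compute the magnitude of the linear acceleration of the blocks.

a ≈ 1.23 m/s²

I = ½MR² = (1/2)(4.67)(0.344)² = 0.2763 kg·m².
Heavier block: m₁g − T₁ = m₁a. Lighter block: T₂ − m₂g = m₂a.
Pulley: (T₁ − T₂)R = Iα = I(a/R), so T₁ − T₂ = (I/R²)a = (1/2)M_p a = 2.335·a.
Adding the three: (m₁ − m₂)g = (m₁ + m₂ + 2.335)a, so a = (4.48 − 3.22)(9.81)/(4.48 + 3.22 + 2.335) = 1.232 m/s².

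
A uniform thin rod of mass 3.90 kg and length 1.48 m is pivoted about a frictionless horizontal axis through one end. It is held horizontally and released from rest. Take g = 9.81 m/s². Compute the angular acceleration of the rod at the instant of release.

α ≈ 9.94 rad/s²

About the pivot, I = (1/3)ML² = (1/3)(3.90)(1.48)² = 2.848 kg·m².
The weight acts at the center, a distance L/2 = 0.7400 m from the pivot; τ = Mg(L/2) = 28.31 N·m.
α = τ/I = 28.31/2.848 = 9.943 rad/s².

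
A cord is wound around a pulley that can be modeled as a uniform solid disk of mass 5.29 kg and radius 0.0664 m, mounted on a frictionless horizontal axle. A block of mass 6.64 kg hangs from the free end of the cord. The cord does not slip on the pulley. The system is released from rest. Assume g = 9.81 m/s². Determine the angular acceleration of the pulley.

I = ½MR² = (1/2)(5.29)(0.0664)² = 0.01166 kg·m².
Block: mg − T = ma. Pulley: TR = Iα. No-slip: a = αR, so T = (I/R²)a = 2.645·a.
Then mg = (m + 2.645)a, so a = (6.64)(9.81)/(6.64 + 2.645) = 7.015 m/s².
α = a/R = 7.015/0.0664 = 105.7 rad/s².

α ≈ 106 rad/s²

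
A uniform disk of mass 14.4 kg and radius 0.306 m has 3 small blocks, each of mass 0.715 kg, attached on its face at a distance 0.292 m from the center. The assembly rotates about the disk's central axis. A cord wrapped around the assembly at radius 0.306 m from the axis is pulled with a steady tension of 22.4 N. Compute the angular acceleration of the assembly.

α ≈ 8.00 rad/s²

I_disk = ½MR² = ½(14.4)(0.306)² = 0.6742 kg·m².
I_blocks = 3·m·r² = 3(0.715)(0.292)² = 0.1829 kg·m².
Total I = 0.8571 kg·m².
τ = F r = (22.4)(0.306) = 6.854 N·m.
α = τ/I = 6.854/0.8571 = 7.997 rad/s².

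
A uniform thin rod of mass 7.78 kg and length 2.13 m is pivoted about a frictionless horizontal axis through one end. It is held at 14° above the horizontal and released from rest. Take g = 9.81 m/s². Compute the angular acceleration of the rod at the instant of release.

α ≈ 6.70 rad/s²

About the pivot, I = (1/3)ML² = (1/3)(7.78)(2.13)² = 11.77 kg·m².
The weight acts at the center, a distance L/2 = 1.065 m from the pivot; τ = Mg(L/2) cos 14° = 78.87 N·m.
α = τ/I = 78.87/11.77 = 6.703 rad/s².
(Equivalently α = (3g/(2L)) cos 14° = 6.703 rad/s².)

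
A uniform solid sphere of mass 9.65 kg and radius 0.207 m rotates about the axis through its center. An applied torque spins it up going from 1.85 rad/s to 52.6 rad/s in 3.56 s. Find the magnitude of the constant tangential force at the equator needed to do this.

I = (2/5)MR² = (2/5)(9.65)(0.207)² = 0.1654 kg·m².
α = Δω/Δt = (52.6 − 1.85)/3.56 = 14.26 rad/s².
The required torque is τ = Iα = (0.1654)(14.26) = 2.358 N·m.
A tangential force at the equator gives τ = FR, so F = τ/R = 2.358/0.207 = 11.39 N.

F ≈ 11.4 N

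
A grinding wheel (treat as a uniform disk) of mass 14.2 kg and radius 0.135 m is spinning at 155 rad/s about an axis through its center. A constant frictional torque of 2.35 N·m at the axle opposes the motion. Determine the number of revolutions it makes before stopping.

≈ 105 revolutions

I = ½MR² = (1/2)(14.2)(0.135)² = 0.1294 kg·m².
The net torque has magnitude 2.35 N·m, opposing ω.
|α| = τ/I = 2.350/0.1294 = 18.16 rad/s² (deceleration).
ω² = ω₀² − 2|α|θ with ω = 0 ⇒ θ = ω₀²/(2|α|) = 661.4 rad = 105.3 rev.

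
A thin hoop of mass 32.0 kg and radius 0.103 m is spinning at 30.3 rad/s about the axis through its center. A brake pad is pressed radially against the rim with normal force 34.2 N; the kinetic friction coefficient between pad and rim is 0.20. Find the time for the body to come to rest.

I = MR² = (32.0)(0.103)² = 0.3395 kg·m².
Friction force f = μN = (0.20)(34.2) = 6.840 N at the rim; torque magnitude τ = fR = 0.7045 N·m, opposing ω.
|α| = τ/I = 0.7045/0.3395 = 2.075 rad/s² (deceleration).
0 = ω₀ − |α|t ⇒ t = ω₀/|α| = 30.3/2.075 = 14.60 s.

t ≈ 14.6 s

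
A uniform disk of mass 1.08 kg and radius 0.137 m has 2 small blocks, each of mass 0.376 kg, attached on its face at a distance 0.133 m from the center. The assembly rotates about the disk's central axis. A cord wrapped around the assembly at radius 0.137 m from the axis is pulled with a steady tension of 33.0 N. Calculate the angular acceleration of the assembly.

I_disk = ½MR² = ½(1.08)(0.137)² = 0.01014 kg·m².
I_blocks = 2·m·r² = 2(0.376)(0.133)² = 0.01330 kg·m².
Total I = 0.02344 kg·m².
τ = F r = (33.0)(0.137) = 4.521 N·m.
α = τ/I = 4.521/0.02344 = 192.9 rad/s².

α ≈ 193 rad/s²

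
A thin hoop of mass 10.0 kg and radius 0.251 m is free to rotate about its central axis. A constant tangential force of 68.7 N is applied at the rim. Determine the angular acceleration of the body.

α ≈ 27.4 rad/s²

I = MR² = (10.0)(0.251)² = 0.6300 kg·m².
τ = F R = (68.7)(0.251) = 17.24 N·m.
Newton's second law for rotation, τ = Iα, gives α = τ/I = 17.24/0.6300 = 27.37 rad/s².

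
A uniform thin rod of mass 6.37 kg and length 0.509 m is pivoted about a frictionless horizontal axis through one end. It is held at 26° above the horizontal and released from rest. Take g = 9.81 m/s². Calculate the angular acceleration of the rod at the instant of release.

About the pivot, I = (1/3)ML² = (1/3)(6.37)(0.509)² = 0.5501 kg·m².
The weight acts at the center, a distance L/2 = 0.2545 m from the pivot; τ = Mg(L/2) cos 26° = 14.29 N·m.
α = τ/I = 14.29/0.5501 = 25.98 rad/s².
(Equivalently α = (3g/(2L)) cos 26° = 25.98 rad/s².)

α ≈ 26.0 rad/s²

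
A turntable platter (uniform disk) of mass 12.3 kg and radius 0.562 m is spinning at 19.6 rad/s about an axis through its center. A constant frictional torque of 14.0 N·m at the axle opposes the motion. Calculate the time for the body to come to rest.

t ≈ 2.72 s

I = ½MR² = (1/2)(12.3)(0.562)² = 1.942 kg·m².
The net torque has magnitude 14.0 N·m, opposing ω.
|α| = τ/I = 14.00/1.942 = 7.207 rad/s² (deceleration).
0 = ω₀ − |α|t ⇒ t = ω₀/|α| = 19.6/7.207 = 2.719 s.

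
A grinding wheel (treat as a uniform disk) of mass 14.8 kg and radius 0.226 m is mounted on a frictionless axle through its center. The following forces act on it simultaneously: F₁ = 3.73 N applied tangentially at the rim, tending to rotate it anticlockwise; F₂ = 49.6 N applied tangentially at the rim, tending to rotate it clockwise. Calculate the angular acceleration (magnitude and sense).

α ≈ 27.4 rad/s², clockwise

I = ½MR² = (1/2)(14.8)(0.226)² = 0.3780 kg·m².
Taking anticlockwise as positive: τ₁ = +(3.73)(0.226) = +0.8430 N·m; τ₂ = −(49.6)(0.226) = −11.21 N·m.
Net torque τ = -10.37 N·m.
α = τ/I = -10.37/0.3780 = -27.43 rad/s².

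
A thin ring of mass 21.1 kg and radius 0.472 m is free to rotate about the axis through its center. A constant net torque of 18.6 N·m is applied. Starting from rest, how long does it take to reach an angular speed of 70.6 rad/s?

I = MR² = (21.1)(0.472)² = 4.701 kg·m².
α = τ/I = 18.6/4.701 = 3.957 rad/s².
ω = αt ⇒ t = ω/α = 70.6/3.957 = 17.84 s.

t ≈ 17.8 s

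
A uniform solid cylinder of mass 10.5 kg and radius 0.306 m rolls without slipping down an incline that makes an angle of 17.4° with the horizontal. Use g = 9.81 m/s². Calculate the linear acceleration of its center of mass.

Translation along the incline: Mg sinθ − f = Ma.
Rotation about the center: fR = Iα with I = ½MR². No-slip gives a = αR, so f = (I/R²)a = (1/2)M a.
Substituting: Mg sinθ = (1 + 0.5000)Ma, so a = g sinθ/(1 + 0.5000) = (9.81) sin 17.4° / 1.500 = 1.956 m/s².

a ≈ 1.96 m/s²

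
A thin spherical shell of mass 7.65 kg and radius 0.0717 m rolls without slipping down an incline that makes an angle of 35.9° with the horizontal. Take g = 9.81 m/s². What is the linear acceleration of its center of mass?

Translation along the incline: Mg sinθ − f = Ma.
Rotation about the center: fR = Iα with I = (2/3)MR². No-slip gives a = αR, so f = (I/R²)a = (2/3)M a.
Substituting: Mg sinθ = (1 + 0.6667)Ma, so a = g sinθ/(1 + 0.6667) = (9.81) sin 35.9° / 1.667 = 3.451 m/s².

a ≈ 3.45 m/s²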